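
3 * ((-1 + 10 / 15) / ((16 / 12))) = -3 / 4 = -0.75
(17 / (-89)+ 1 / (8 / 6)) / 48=199 / 17088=0.01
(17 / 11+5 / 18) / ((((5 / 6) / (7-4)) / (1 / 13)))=361 / 715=0.50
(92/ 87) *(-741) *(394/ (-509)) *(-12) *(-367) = 39430139424/ 14761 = 2671237.68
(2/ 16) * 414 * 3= 155.25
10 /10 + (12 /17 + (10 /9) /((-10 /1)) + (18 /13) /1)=2.98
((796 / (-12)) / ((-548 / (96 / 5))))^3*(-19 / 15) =-15.90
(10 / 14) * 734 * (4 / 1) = 14680 / 7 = 2097.14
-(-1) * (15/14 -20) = -265/14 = -18.93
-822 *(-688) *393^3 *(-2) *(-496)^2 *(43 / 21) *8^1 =-1936727161799626063872 / 7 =-276675308828518009124.57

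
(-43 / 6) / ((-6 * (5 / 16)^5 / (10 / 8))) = 2818048 / 5625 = 500.99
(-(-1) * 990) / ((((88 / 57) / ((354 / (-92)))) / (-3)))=1362015 / 184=7402.26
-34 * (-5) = 170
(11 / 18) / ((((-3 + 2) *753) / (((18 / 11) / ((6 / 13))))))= -13 / 4518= -0.00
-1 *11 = -11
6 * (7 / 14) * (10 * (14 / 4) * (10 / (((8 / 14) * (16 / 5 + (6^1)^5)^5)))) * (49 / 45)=37515625 / 534165651219951812345856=0.00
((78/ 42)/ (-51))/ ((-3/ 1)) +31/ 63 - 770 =-91570/ 119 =-769.50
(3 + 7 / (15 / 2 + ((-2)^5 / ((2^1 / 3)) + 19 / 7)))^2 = 2217121 / 279841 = 7.92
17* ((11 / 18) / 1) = 187 / 18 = 10.39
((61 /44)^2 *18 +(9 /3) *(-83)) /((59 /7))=-1452801 /57112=-25.44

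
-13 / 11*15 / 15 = -13 / 11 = -1.18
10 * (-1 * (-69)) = 690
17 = 17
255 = 255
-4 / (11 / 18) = -72 / 11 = -6.55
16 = 16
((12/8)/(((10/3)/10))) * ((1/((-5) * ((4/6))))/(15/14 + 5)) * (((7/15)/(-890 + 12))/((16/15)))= 1323/11940800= 0.00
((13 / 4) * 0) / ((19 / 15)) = 0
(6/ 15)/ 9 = 2/ 45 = 0.04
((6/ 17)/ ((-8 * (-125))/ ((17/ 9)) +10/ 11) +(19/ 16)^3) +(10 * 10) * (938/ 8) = 11726.68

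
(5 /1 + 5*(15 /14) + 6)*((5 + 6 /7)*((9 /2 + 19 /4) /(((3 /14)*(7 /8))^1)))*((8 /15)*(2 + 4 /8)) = 2779144 /441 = 6301.91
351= 351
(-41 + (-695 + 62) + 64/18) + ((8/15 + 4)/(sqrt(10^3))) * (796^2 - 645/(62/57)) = -6034/9 + 667206259 * sqrt(10)/23250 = 90077.57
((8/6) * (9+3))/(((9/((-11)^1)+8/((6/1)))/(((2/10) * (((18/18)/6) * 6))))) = 528/85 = 6.21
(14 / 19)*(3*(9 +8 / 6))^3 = 417074 / 19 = 21951.26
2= 2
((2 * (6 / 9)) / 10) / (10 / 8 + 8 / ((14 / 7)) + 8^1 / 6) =8 / 395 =0.02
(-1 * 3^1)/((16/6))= -9/8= -1.12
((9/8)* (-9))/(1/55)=-4455/8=-556.88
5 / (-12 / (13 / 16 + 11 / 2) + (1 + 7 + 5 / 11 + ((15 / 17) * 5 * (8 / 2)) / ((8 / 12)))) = 94435 / 623727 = 0.15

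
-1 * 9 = -9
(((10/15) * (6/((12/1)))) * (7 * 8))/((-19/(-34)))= 1904/57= 33.40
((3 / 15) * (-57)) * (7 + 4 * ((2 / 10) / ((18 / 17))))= -6631 / 75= -88.41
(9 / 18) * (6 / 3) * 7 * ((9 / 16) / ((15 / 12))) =63 / 20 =3.15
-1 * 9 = -9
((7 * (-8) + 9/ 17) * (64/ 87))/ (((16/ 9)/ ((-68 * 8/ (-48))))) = -7544/ 29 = -260.14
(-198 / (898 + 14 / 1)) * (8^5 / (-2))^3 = 18141941858304 / 19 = 954839045173.89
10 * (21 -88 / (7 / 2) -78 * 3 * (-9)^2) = -1327070 / 7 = -189581.43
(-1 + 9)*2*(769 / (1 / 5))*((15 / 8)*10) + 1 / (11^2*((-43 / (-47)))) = 1153500.01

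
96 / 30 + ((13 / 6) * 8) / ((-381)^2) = 6967988 / 2177415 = 3.20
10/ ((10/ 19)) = 19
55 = 55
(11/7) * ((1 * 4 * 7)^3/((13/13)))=34496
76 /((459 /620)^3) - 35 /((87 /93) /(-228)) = 24447558905020 /2804374791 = 8717.65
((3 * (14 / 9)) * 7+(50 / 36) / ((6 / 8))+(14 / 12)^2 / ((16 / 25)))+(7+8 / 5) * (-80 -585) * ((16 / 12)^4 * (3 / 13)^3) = -704180233 / 3796416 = -185.49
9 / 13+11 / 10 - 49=-6137 / 130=-47.21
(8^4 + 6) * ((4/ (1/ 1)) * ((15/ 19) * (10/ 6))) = 410200/ 19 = 21589.47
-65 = -65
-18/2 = -9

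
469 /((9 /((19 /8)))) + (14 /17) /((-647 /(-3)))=98015113 /791928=123.77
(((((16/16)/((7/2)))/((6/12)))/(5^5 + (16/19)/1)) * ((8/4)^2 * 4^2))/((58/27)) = 7296/1339597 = 0.01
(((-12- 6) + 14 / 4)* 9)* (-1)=261 / 2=130.50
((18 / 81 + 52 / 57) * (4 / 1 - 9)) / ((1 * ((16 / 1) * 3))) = -485 / 4104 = -0.12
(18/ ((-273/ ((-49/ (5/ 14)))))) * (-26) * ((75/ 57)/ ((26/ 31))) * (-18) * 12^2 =236234880/ 247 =956416.52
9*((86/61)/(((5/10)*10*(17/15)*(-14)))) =-1161/7259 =-0.16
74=74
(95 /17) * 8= 760 /17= 44.71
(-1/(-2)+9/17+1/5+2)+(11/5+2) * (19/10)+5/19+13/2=290257/16150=17.97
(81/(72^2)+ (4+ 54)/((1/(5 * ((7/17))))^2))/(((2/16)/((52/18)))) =59117357/10404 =5682.18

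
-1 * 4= -4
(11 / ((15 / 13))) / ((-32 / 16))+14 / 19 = -2297 / 570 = -4.03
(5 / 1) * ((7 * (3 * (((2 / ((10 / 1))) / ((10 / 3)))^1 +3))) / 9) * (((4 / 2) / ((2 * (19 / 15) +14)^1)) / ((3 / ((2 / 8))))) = 357 / 992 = 0.36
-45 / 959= -0.05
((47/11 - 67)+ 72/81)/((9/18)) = -12244/99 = -123.68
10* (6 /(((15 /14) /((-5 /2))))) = -140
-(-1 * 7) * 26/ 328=0.55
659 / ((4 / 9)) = 5931 / 4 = 1482.75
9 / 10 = 0.90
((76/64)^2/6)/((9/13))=4693/13824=0.34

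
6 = 6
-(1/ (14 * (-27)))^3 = 0.00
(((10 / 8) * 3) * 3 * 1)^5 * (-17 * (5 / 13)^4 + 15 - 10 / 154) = 5909886872578125 / 2251977728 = 2624309.65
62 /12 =31 /6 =5.17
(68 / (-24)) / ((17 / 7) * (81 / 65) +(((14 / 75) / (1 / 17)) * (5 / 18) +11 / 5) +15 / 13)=-13923 / 35684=-0.39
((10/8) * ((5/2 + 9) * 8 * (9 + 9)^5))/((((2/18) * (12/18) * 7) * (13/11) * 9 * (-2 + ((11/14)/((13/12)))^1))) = -896363820/29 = -30909097.24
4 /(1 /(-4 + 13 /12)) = -35 /3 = -11.67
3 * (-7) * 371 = -7791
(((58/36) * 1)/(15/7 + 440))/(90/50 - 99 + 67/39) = -2639/69150966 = -0.00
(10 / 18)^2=25 / 81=0.31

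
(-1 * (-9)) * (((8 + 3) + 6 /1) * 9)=1377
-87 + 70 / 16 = -661 / 8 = -82.62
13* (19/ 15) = 247/ 15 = 16.47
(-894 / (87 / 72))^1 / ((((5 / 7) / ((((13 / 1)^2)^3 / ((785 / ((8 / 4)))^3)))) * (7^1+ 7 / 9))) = -3728304500544 / 350709053125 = -10.63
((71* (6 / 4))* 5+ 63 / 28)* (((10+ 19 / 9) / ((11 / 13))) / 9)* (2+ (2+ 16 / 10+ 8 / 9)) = 73753433 / 13365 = 5518.40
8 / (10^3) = 0.01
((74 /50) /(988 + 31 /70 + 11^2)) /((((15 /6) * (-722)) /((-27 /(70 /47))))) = 5217 /389383625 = 0.00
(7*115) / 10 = 161 / 2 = 80.50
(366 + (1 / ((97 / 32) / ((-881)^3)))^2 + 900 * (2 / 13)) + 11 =6224418135686613222381 / 122317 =50887596455820640.00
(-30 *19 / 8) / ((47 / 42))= -5985 / 94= -63.67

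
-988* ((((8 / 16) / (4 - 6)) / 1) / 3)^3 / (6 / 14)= 1729 / 1296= 1.33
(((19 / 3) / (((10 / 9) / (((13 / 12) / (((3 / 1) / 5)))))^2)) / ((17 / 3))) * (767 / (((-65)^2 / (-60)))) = -43719 / 1360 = -32.15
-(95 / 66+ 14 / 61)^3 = -303328992959 / 65256129576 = -4.65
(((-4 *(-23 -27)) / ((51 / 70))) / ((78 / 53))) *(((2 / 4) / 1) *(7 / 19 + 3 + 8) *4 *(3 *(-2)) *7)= -747936000 / 4199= -178122.41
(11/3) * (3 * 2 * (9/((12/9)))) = 297/2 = 148.50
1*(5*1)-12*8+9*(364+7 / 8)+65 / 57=1456471 / 456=3194.02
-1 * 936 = -936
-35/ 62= -0.56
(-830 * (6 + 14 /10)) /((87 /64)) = -393088 /87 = -4518.25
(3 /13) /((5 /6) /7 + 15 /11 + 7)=0.03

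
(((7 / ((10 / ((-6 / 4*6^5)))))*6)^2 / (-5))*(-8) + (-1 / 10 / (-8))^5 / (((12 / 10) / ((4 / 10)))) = 37747202857736601601 / 9830400000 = 3839844040.70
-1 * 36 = -36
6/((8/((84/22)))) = 63/22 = 2.86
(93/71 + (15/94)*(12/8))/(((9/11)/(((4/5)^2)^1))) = 303292/250275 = 1.21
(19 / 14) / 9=19 / 126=0.15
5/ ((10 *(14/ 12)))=3/ 7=0.43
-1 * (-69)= 69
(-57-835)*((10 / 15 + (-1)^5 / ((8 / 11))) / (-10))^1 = -3791 / 60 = -63.18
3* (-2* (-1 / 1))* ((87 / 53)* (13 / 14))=3393 / 371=9.15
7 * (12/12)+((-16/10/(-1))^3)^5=35397995135707/30517578125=1159.92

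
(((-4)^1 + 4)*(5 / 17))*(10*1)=0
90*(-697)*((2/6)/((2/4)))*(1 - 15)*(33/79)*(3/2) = 366851.39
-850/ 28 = -30.36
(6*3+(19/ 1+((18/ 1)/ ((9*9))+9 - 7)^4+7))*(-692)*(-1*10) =3104893280/ 6561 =473234.76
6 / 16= 3 / 8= 0.38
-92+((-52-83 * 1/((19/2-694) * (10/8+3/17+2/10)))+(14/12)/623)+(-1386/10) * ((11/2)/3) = -398.02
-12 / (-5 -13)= 2 / 3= 0.67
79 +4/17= 79.24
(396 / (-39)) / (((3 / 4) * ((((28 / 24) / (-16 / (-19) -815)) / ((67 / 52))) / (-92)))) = -25172641824 / 22477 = -1119928.90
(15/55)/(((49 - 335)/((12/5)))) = -18/7865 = -0.00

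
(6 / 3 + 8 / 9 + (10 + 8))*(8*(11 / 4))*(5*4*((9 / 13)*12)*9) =8933760 / 13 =687212.31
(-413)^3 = -70444997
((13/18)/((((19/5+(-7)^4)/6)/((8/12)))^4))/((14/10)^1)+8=82303146166082993/10287893270755296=8.00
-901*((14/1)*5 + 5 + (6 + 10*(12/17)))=-79341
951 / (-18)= -317 / 6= -52.83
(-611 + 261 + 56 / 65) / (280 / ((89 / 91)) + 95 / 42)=-84830172 / 70109975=-1.21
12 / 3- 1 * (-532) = 536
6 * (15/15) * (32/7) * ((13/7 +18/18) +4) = 9216/49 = 188.08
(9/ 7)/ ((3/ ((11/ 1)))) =33/ 7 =4.71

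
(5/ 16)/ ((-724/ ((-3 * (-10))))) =-75/ 5792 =-0.01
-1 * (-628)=628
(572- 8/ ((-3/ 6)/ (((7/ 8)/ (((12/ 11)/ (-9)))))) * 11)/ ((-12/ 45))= 20955/ 8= 2619.38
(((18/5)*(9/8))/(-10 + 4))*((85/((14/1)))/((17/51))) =-1377/112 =-12.29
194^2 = 37636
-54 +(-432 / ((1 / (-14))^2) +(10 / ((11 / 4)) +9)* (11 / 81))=-6862667 / 81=-84724.28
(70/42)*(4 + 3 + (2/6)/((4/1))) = 425/36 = 11.81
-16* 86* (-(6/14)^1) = 4128/7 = 589.71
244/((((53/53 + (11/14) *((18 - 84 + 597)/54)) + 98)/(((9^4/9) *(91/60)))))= 113307012/44825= 2527.76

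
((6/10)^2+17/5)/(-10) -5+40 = 4328/125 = 34.62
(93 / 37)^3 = 15.88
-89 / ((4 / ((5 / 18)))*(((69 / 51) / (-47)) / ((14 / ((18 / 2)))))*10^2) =497777 / 149040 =3.34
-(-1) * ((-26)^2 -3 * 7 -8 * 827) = -5961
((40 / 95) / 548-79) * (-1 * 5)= 1028175 / 2603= 395.00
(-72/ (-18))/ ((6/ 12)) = 8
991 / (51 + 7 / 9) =19.14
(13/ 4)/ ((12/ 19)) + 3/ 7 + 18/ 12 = 2377/ 336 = 7.07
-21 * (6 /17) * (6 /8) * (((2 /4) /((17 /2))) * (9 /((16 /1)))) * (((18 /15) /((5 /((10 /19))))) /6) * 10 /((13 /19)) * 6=-5103 /15028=-0.34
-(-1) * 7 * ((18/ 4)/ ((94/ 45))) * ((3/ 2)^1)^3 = 76545/ 1504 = 50.89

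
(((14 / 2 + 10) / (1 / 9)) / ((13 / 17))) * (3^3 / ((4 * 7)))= 70227 / 364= 192.93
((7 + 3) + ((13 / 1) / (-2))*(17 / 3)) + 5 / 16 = -26.52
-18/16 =-9/8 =-1.12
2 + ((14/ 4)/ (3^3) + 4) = 331/ 54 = 6.13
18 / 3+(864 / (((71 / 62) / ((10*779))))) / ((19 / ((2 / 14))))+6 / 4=43933215 / 994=44198.41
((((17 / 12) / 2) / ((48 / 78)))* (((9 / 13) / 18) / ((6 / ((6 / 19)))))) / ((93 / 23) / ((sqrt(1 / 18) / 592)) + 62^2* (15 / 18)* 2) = -44965 / 187038378496 + 390609* sqrt(2) / 1449547433344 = 0.00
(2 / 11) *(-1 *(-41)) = 82 / 11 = 7.45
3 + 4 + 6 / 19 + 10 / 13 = 1997 / 247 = 8.09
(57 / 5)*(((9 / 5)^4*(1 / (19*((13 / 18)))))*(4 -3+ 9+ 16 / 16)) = 3897234 / 40625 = 95.93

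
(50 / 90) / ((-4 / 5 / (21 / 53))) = -0.28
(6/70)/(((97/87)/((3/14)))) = 783/47530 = 0.02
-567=-567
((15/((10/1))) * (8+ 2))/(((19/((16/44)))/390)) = 23400/209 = 111.96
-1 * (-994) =994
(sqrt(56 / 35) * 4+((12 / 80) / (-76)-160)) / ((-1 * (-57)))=-243203 / 86640+8 * sqrt(10) / 285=-2.72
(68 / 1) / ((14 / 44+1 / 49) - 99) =-0.69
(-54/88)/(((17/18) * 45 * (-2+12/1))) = -27/18700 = -0.00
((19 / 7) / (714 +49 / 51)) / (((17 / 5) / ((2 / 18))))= 95 / 765723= 0.00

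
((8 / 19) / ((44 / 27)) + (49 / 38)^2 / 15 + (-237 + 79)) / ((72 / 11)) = -37557109 / 1559520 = -24.08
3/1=3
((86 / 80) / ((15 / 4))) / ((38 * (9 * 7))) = 43 / 359100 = 0.00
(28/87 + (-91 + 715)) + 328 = 82852/87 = 952.32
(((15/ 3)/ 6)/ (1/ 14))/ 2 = 35/ 6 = 5.83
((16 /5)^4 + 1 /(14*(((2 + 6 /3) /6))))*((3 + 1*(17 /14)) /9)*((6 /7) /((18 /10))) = 108376097 /4630500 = 23.40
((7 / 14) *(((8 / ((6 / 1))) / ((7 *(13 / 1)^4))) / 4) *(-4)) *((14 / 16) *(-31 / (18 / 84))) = 0.00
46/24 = 23/12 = 1.92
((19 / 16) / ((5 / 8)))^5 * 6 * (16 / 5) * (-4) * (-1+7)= -11409.86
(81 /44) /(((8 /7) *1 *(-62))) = -0.03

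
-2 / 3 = -0.67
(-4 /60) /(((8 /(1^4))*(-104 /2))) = 1 /6240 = 0.00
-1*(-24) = 24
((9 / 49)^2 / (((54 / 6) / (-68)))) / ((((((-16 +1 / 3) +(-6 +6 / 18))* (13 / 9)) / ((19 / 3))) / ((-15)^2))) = 5886675 / 499408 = 11.79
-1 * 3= -3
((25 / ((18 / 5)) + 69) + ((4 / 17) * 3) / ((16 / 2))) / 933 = 11633 / 142749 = 0.08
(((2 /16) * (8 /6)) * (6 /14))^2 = 1 /196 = 0.01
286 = 286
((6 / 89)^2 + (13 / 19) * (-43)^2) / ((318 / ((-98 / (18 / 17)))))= -158601334913 / 430728138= -368.22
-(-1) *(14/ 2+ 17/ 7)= 66/ 7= 9.43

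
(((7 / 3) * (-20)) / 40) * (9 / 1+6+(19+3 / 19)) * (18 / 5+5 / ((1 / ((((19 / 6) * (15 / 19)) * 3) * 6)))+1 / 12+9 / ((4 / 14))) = -70920773 / 6840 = -10368.53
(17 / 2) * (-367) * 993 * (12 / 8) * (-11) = 204445791 / 4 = 51111447.75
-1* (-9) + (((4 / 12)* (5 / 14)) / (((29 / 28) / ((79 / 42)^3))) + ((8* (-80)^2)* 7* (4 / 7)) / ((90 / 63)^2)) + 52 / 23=7439487827425 / 74125044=100364.03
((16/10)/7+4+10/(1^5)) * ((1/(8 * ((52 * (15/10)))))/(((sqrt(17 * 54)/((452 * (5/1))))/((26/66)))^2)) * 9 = 68888755/388773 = 177.20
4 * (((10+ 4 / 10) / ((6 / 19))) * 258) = 169936 / 5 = 33987.20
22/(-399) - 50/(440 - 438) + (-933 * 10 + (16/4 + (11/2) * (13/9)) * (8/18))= -100724819/10773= -9349.75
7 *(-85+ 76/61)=-35763/61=-586.28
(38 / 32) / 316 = 19 / 5056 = 0.00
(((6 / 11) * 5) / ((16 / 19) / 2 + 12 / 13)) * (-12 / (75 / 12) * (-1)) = 3.90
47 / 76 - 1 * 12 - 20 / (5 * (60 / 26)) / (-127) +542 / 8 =2040749 / 36195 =56.38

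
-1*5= -5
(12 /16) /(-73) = -3 /292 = -0.01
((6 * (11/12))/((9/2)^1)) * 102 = 374/3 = 124.67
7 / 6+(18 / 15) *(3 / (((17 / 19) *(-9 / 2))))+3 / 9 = 103 / 170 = 0.61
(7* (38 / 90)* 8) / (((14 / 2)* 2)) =76 / 45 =1.69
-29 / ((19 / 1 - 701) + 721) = -29 / 39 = -0.74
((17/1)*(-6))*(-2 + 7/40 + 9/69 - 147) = 15166.85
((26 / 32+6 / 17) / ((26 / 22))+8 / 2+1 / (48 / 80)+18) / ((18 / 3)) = 261517 / 63648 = 4.11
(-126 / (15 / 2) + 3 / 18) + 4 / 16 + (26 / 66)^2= -353449 / 21780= -16.23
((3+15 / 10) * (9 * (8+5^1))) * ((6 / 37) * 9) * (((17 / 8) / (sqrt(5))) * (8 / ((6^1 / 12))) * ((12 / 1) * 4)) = 46399392 * sqrt(5) / 185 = 560822.67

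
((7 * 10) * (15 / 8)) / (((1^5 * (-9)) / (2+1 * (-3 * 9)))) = 364.58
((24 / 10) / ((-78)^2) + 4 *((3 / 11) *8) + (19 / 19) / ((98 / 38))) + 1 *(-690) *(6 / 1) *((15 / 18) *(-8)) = 37724128994 / 1366365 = 27609.12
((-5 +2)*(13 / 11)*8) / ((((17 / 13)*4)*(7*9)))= -338 / 3927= -0.09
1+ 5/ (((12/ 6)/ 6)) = 16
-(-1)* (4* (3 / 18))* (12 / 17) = 8 / 17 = 0.47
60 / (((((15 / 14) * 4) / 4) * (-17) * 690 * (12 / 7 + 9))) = -196 / 439875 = -0.00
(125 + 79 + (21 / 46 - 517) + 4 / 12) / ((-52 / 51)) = 306.21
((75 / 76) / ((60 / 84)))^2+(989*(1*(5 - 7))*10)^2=2259850769425 / 5776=391248401.91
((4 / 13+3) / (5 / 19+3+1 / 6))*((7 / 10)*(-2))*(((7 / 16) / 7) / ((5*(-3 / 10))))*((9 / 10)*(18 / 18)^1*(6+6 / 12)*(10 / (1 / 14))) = 360297 / 7820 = 46.07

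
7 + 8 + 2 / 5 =77 / 5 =15.40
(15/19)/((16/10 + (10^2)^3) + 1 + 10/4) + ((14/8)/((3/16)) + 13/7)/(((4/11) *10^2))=98230752973/319201627920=0.31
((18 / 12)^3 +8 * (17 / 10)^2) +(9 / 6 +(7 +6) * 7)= 23799 / 200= 119.00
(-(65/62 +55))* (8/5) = -2780/31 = -89.68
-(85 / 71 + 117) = -8392 / 71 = -118.20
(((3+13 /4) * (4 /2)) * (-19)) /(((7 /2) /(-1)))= 475 /7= 67.86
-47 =-47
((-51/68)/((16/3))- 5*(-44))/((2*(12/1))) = 14071/1536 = 9.16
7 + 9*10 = 97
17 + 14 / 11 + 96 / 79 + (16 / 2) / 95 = 1615777 / 82555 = 19.57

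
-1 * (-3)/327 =1/109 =0.01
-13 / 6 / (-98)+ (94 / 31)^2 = 5208061 / 565068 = 9.22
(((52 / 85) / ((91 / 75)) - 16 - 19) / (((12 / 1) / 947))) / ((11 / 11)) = -3887435 / 1428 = -2722.29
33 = 33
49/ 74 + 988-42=70053/ 74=946.66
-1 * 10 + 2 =-8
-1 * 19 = -19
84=84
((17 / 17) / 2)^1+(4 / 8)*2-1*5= -7 / 2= -3.50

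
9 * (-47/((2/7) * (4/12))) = -8883/2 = -4441.50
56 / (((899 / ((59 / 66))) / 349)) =576548 / 29667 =19.43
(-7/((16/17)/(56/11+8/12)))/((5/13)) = -29393/264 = -111.34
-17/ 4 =-4.25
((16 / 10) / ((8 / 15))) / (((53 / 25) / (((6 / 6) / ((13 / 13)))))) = 75 / 53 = 1.42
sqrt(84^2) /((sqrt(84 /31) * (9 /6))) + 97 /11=97 /11 + 4 * sqrt(651) /3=42.84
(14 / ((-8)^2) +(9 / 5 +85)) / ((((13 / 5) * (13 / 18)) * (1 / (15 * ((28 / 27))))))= 37485 / 52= 720.87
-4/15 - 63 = -949/15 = -63.27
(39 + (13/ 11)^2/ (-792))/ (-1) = -3737279/ 95832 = -39.00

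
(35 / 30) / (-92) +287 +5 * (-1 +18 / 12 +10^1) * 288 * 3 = 25197137 / 552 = 45646.99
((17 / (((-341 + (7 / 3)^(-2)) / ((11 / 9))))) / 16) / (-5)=9163 / 12024000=0.00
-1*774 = -774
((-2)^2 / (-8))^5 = -1 / 32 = -0.03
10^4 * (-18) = -180000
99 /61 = 1.62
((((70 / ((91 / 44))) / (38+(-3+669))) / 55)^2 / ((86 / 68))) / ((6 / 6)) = 17 / 28137824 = 0.00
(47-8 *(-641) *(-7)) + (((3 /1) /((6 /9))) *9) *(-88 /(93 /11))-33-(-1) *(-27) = -1126247 /31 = -36330.55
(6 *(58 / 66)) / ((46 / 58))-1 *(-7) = 3453 / 253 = 13.65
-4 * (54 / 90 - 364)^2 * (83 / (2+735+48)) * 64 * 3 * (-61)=12837457003776 / 19625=654137936.50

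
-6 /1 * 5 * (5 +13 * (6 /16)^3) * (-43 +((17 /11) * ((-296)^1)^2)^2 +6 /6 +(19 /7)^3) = -33227087184643342125 /10624768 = -3127323550466.55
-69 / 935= -0.07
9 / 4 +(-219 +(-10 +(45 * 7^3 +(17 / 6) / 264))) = 24089885 / 1584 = 15208.26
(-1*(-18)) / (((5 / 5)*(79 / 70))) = 1260 / 79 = 15.95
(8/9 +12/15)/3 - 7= -869/135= -6.44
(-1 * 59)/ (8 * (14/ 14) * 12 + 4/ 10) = -295/ 482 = -0.61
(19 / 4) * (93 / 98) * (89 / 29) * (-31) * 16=-9750306 / 1421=-6861.58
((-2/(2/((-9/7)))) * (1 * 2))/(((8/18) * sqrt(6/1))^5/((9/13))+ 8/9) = -1162261467/2079161420+ 294772608 * sqrt(6)/519790355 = 0.83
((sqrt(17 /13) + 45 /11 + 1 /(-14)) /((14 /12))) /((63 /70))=20*sqrt(221) /273 + 6190 /1617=4.92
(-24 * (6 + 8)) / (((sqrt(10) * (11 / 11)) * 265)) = -168 * sqrt(10) / 1325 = -0.40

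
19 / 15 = 1.27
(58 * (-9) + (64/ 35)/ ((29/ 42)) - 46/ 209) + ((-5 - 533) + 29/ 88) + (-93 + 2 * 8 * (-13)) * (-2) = -110368937/ 242440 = -455.24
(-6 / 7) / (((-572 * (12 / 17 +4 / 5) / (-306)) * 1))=-39015 / 128128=-0.30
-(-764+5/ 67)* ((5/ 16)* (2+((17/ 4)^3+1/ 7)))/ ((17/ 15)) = 135702767475/ 8164352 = 16621.38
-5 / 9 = -0.56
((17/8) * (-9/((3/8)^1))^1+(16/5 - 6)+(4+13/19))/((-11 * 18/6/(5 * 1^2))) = 4666/627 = 7.44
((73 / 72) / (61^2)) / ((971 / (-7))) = -511 / 260142552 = -0.00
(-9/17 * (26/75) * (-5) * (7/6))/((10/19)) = 1729/850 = 2.03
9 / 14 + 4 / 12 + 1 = 83 / 42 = 1.98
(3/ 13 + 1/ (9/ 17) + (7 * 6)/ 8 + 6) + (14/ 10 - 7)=18181/ 2340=7.77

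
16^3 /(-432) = -256 /27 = -9.48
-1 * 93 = -93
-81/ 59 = -1.37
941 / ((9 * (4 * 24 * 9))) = 0.12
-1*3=-3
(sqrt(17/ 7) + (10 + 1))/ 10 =sqrt(119)/ 70 + 11/ 10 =1.26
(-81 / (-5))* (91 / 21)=351 / 5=70.20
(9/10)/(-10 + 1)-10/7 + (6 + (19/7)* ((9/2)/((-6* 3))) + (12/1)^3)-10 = 1721.79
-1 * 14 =-14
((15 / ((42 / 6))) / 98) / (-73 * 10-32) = -5 / 174244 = -0.00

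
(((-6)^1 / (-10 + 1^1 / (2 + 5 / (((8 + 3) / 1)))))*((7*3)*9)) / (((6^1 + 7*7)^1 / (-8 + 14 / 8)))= -10935 / 814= -13.43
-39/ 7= -5.57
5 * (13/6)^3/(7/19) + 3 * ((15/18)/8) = 418375/3024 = 138.35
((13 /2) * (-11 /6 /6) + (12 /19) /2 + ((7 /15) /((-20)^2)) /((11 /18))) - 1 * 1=-1254821 /470250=-2.67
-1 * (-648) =648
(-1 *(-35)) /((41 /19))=665 /41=16.22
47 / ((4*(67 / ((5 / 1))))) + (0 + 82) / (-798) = 82777 / 106932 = 0.77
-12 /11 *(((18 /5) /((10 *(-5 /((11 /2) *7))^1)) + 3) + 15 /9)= -2842 /1375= -2.07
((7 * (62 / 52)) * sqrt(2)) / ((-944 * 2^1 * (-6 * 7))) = 31 * sqrt(2) / 294528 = 0.00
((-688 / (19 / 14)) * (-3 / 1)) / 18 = 84.49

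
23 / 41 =0.56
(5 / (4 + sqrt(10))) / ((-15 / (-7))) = 14 / 9 -7 * sqrt(10) / 18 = 0.33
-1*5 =-5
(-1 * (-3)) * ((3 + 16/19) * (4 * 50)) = 2305.26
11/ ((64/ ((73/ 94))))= 803/ 6016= 0.13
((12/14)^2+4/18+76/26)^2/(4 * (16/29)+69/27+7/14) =2.86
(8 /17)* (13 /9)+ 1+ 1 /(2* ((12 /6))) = 1181 /612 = 1.93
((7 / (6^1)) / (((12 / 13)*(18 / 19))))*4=5.34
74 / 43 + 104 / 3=4694 / 129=36.39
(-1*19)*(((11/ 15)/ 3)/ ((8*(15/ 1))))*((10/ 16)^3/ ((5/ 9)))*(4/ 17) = -209/ 52224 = -0.00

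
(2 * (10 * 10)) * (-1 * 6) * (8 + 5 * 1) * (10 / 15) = -10400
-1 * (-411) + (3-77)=337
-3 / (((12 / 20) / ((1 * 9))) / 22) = -990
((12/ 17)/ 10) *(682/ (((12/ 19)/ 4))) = 25916/ 85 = 304.89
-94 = -94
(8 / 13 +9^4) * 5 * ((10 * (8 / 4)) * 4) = 34120400 / 13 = 2624646.15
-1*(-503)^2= -253009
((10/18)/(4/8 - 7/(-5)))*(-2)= -100/171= -0.58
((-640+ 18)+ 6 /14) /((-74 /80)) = 174040 /259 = 671.97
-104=-104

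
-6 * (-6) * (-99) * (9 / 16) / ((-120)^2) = -891 / 6400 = -0.14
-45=-45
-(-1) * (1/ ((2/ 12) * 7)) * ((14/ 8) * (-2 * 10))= -30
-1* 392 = -392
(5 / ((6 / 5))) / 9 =25 / 54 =0.46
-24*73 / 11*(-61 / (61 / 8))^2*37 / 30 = -691456 / 55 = -12571.93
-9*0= 0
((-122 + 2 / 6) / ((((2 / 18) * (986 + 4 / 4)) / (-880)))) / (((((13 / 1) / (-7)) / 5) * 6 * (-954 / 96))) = 12848000 / 291447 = 44.08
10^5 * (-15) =-1500000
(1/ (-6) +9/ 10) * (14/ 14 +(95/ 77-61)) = -905/ 21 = -43.10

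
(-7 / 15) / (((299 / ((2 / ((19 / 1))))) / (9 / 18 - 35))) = 7 / 1235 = 0.01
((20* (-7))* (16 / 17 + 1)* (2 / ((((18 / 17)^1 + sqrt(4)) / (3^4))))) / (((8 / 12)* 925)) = -56133 / 2405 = -23.34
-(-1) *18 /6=3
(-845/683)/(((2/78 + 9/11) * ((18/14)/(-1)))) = 845845/741738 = 1.14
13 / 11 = 1.18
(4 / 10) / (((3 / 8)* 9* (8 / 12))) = 8 / 45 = 0.18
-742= -742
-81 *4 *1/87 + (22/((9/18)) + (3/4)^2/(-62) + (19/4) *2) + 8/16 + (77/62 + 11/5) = 7725463/143840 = 53.71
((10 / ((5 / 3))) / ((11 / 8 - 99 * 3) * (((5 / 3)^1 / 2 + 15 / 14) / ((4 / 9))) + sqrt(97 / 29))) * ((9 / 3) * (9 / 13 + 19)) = -0.28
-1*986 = -986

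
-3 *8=-24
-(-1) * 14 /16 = 7 /8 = 0.88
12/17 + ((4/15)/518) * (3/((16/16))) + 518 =11419344/22015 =518.71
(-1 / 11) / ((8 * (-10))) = 1 / 880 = 0.00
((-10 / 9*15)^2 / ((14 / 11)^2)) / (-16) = -75625 / 7056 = -10.72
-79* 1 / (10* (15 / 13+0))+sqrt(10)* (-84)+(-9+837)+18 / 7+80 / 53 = 45924283 / 55650 - 84* sqrt(10) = 559.60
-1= -1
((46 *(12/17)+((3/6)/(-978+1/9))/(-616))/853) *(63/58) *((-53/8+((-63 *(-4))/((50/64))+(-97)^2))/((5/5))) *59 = 33056086410295227/1393346156800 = 23724.25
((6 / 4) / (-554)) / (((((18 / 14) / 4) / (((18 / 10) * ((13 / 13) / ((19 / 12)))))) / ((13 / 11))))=-3276 / 289465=-0.01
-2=-2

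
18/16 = 9/8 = 1.12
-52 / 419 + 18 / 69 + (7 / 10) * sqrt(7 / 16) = 1318 / 9637 + 7 * sqrt(7) / 40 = 0.60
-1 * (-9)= 9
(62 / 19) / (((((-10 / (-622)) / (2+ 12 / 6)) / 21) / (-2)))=-3239376 / 95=-34098.69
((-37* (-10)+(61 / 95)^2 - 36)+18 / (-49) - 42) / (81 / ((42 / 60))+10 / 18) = 1162346211 / 462756875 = 2.51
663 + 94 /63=41863 /63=664.49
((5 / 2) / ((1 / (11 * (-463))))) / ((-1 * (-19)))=-670.13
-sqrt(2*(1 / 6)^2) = -sqrt(2) / 6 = -0.24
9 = 9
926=926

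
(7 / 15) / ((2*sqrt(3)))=7*sqrt(3) / 90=0.13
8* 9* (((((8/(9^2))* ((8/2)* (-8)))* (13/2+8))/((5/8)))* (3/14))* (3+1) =-475136/105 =-4525.10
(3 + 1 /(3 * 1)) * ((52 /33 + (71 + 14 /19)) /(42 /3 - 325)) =-459670 /584991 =-0.79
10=10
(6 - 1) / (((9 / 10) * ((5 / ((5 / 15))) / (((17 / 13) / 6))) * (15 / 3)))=17 / 1053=0.02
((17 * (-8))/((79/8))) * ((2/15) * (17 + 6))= -50048/1185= -42.23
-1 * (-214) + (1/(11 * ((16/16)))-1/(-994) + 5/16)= 18754383/87472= 214.40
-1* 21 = -21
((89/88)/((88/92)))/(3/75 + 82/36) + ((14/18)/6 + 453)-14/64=49434869045/109039392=453.37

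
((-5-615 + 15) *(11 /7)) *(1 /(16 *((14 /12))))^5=-0.00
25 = 25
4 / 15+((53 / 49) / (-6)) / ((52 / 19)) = 15349 / 76440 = 0.20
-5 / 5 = -1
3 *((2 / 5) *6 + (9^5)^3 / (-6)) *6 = -3088366981419519 / 5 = -617673396283903.80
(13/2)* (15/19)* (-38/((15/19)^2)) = -4693/15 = -312.87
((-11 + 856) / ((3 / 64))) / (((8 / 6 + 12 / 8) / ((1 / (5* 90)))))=10816 / 765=14.14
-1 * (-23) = 23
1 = 1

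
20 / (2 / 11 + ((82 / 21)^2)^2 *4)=0.02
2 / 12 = 1 / 6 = 0.17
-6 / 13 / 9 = -2 / 39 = -0.05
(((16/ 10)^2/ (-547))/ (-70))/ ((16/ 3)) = 6/ 478625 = 0.00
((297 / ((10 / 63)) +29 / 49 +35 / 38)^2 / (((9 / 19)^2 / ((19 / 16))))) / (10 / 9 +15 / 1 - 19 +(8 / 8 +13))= 160415555244579 / 96040000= 1670299.41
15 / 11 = 1.36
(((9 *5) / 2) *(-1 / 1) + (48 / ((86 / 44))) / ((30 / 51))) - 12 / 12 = 7847 / 430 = 18.25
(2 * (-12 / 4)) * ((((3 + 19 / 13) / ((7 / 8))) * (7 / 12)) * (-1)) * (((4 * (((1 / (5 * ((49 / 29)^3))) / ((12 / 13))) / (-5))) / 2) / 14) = -1414562 / 61765725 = -0.02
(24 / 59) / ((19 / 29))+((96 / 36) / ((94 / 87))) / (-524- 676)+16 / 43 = 673484513 / 679662300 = 0.99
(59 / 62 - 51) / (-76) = 3103 / 4712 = 0.66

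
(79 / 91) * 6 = 474 / 91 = 5.21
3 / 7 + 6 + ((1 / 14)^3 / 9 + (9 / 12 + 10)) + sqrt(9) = 20.18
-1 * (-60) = 60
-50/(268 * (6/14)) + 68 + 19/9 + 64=161213/1206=133.68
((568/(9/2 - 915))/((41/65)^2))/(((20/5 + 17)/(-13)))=62394800/64283121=0.97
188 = 188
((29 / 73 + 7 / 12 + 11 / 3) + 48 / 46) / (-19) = -38219 / 127604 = -0.30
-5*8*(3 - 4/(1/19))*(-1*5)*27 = -394200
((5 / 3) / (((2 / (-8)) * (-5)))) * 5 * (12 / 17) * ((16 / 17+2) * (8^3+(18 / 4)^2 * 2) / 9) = 130000 / 153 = 849.67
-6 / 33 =-2 / 11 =-0.18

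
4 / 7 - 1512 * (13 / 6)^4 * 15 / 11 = -6997357 / 154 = -45437.38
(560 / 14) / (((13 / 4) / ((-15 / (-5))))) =480 / 13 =36.92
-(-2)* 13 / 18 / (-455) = -1 / 315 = -0.00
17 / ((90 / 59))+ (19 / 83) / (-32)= 11.14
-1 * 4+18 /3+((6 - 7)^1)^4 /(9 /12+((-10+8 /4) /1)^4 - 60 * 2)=31818 /15907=2.00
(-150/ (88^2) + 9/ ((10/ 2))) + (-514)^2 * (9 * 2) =92067056553/ 19360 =4755529.78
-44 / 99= -4 / 9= -0.44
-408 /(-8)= 51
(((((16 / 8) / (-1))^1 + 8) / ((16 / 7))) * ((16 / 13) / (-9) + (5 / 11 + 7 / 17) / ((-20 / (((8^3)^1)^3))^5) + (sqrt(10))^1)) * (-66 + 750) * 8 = -1286717540532583793478718060697716083570036288 / 7596875 + 14364 * sqrt(10) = -169374583698242210577206800000000000000.00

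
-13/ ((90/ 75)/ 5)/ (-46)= 1.18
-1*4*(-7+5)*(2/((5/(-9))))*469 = -67536/5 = -13507.20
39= 39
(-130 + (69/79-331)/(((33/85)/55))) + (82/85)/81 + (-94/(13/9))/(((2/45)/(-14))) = -186662363786/7070895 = -26398.69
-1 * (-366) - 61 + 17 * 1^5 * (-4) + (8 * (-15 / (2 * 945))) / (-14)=104519 / 441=237.00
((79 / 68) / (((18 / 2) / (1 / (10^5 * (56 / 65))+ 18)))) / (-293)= -1592641027 / 200833920000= -0.01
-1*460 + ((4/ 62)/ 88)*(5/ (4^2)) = -10039035/ 21824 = -460.00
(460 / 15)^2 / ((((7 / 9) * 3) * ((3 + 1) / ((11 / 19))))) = 23276 / 399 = 58.34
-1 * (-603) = 603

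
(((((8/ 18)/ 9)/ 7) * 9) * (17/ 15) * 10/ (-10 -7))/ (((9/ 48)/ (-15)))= 640/ 189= 3.39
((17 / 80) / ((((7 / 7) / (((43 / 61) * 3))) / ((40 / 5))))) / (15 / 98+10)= 0.35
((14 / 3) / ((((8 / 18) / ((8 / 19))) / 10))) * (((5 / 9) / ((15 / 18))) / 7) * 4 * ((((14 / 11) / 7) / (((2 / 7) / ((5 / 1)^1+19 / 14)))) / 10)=1424 / 209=6.81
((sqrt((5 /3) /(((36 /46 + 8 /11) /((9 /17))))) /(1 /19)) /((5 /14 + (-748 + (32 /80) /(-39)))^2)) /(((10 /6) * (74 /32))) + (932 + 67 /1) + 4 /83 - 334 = 679704480 * sqrt(24644730) /500506358586096211 + 55199 /83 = 665.05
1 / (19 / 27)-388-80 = -8865 / 19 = -466.58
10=10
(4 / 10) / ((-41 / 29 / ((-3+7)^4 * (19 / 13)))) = -282112 / 2665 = -105.86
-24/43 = -0.56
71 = 71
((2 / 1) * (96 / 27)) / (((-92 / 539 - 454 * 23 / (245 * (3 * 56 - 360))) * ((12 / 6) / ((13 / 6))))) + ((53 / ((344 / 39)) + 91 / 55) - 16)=320546213491 / 2259785880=141.85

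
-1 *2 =-2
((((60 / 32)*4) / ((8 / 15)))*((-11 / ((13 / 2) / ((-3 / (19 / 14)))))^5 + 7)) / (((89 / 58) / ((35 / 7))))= 22184021998308956625 / 654583056916984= 33890.31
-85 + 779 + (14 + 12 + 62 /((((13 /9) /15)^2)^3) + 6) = 375317102982084 /4826809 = 77756775.33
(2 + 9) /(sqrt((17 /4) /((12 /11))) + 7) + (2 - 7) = -7129 /2165 - 44 * sqrt(561) /2165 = -3.77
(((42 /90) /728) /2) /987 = 1 /3079440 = 0.00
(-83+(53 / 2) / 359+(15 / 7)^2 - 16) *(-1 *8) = 13275484 / 17591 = 754.67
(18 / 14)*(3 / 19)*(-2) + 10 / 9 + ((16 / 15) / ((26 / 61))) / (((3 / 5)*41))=514756 / 638001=0.81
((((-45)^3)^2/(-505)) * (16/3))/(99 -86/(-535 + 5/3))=-884383.11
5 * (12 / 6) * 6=60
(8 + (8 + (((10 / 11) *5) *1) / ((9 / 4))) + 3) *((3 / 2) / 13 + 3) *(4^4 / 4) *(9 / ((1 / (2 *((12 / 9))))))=100586.52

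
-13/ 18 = -0.72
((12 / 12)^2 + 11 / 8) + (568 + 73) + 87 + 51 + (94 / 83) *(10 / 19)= 9865347 / 12616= 781.97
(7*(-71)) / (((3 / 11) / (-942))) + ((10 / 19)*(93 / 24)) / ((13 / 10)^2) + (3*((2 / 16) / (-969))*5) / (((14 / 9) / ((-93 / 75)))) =52475463300511 / 30568720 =1716639.21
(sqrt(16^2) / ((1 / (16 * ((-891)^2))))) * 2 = 406467072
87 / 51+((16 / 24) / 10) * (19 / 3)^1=1628 / 765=2.13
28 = 28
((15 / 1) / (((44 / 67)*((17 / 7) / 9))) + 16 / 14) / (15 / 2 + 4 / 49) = 3144323 / 277882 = 11.32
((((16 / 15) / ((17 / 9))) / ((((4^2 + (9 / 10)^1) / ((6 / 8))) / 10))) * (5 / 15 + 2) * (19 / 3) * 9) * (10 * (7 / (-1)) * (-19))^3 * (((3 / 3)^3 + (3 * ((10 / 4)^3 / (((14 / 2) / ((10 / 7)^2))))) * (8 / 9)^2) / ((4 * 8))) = 249182548667500 / 8619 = 28910842170.50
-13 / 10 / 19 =-13 / 190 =-0.07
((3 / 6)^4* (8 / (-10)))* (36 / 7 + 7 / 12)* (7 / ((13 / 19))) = -703 / 240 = -2.93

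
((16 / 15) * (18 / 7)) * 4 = 384 / 35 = 10.97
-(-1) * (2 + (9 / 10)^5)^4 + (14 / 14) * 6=5103266827374776128801 / 100000000000000000000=51.03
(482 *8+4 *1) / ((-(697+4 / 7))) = -27020 / 4883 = -5.53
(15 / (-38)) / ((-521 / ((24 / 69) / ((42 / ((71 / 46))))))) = 355 / 36655997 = 0.00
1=1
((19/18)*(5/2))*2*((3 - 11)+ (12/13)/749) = -3699490/87633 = -42.22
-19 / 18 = -1.06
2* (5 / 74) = 5 / 37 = 0.14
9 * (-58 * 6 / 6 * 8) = -4176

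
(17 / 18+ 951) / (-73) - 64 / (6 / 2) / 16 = -14.37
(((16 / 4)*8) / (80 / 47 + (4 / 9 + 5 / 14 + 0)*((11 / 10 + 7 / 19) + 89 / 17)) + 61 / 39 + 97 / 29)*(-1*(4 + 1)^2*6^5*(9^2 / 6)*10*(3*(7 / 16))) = -16576423475172876000 / 51025137007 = -324867789.63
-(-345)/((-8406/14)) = -805/1401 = -0.57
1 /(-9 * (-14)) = 1 /126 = 0.01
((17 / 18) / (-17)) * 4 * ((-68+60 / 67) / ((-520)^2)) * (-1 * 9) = -0.00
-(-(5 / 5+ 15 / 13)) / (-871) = -28 / 11323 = -0.00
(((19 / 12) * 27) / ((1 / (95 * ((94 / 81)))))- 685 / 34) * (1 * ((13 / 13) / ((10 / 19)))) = 2728457 / 306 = 8916.53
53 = 53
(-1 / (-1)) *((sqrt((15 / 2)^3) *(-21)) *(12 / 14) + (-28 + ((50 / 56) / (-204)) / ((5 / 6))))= -135 *sqrt(30) / 2 - 26661 / 952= -397.72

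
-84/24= -7/2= -3.50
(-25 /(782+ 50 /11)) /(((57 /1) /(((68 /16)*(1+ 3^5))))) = -285175 /493164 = -0.58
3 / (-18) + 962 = 5771 / 6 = 961.83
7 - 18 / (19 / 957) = -17093 / 19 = -899.63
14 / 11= 1.27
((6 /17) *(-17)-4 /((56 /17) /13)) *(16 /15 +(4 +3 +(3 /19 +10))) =-22631 /57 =-397.04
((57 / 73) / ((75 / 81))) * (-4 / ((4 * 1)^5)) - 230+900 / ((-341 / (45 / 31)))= -1154855244769 / 4938771200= -233.83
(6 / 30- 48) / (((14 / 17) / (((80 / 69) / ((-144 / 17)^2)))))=-1174207 / 1251936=-0.94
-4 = -4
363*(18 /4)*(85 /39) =3560.19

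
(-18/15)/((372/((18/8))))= -9/1240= -0.01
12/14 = 6/7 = 0.86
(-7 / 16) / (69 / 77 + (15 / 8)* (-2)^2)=-539 / 10344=-0.05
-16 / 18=-8 / 9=-0.89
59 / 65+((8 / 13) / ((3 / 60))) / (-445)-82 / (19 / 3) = -1326381 / 109915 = -12.07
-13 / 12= -1.08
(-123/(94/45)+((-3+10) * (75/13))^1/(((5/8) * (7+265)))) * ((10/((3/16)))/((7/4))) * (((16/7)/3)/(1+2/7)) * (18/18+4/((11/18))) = -172576256000/21594573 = -7991.65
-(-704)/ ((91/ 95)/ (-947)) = -63335360/ 91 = -695992.97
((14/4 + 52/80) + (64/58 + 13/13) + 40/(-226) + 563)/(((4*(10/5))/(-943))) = -35171326553/524320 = -67079.89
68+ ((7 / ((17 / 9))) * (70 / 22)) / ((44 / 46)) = 330467 / 4114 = 80.33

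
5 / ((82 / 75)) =375 / 82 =4.57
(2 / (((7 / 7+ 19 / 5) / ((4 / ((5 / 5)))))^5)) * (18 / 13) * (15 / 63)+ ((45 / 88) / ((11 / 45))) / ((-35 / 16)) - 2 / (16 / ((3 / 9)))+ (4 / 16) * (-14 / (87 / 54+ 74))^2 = -1196821124728 / 1652068429011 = -0.72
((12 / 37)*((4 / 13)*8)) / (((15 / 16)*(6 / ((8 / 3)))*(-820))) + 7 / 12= 10345333 / 17748900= 0.58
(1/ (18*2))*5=5/ 36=0.14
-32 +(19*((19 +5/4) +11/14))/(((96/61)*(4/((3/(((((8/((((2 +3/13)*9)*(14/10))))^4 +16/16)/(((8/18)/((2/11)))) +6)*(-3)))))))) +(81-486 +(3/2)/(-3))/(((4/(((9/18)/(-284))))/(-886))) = -634910391887428798883/3174029675711984384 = -200.03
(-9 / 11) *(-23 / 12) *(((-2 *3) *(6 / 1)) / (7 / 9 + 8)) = -5589 / 869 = -6.43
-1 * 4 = -4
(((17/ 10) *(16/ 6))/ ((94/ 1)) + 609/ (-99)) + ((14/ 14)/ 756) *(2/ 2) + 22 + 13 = 56474273/ 1954260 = 28.90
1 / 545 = 0.00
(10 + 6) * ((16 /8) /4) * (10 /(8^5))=5 /2048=0.00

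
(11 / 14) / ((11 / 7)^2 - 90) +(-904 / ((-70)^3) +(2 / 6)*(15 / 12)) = 0.41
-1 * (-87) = 87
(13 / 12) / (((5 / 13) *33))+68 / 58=1.26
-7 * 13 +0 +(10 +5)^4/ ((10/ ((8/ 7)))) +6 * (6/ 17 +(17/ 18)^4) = 5701.61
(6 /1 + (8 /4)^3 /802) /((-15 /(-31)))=14942 /1203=12.42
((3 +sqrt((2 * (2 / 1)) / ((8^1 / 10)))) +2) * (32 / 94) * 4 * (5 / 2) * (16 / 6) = 1280 * sqrt(5) / 141 +6400 / 141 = 65.69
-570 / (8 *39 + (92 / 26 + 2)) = -1235 / 688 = -1.80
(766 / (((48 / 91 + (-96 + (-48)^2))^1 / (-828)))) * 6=-7214571 / 4187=-1723.09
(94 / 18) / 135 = 47 / 1215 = 0.04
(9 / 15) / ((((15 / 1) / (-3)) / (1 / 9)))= -1 / 75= -0.01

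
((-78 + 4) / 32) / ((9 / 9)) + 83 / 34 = 35 / 272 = 0.13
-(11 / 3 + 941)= -2834 / 3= -944.67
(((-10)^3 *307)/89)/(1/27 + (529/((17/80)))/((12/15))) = -140913000/127120213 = -1.11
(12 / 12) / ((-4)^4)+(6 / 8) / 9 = 67 / 768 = 0.09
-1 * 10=-10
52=52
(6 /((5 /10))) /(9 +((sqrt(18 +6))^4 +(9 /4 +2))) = 48 /2357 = 0.02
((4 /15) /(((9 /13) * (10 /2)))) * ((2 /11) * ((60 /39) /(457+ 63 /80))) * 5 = 2560 /10877031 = 0.00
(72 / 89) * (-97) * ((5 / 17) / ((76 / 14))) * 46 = -5622120 / 28747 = -195.57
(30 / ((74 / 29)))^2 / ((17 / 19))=3595275 / 23273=154.48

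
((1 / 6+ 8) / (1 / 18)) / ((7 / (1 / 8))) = 21 / 8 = 2.62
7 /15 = 0.47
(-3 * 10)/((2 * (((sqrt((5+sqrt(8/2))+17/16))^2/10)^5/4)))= -176.12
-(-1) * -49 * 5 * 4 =-980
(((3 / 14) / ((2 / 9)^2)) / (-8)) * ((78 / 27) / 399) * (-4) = 117 / 7448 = 0.02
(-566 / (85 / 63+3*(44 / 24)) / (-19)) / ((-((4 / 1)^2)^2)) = -17829 / 1049408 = -0.02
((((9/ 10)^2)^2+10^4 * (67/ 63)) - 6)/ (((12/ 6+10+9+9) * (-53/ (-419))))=2805889370717/ 1001700000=2801.13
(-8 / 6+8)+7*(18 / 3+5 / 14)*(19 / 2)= 5153 / 12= 429.42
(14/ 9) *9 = 14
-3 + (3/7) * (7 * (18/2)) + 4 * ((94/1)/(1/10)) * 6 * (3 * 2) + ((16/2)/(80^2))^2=86645760001/640000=135384.00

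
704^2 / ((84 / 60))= 2478080 / 7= 354011.43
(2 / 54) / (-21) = -1 / 567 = -0.00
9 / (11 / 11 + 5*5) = 9 / 26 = 0.35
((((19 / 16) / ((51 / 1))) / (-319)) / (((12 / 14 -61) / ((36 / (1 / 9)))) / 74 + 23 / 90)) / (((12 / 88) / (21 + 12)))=-7307685 / 104687071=-0.07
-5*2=-10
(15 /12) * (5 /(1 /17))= 425 /4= 106.25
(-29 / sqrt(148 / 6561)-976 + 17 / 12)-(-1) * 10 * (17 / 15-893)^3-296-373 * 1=-19154184326891 / 2700-2349 * sqrt(37) / 74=-7094142536.38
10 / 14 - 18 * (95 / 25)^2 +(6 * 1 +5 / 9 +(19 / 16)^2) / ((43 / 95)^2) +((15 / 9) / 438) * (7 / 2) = -11989959197513 / 54422726400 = -220.31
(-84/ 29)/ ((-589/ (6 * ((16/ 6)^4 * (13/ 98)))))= 212992/ 1076103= 0.20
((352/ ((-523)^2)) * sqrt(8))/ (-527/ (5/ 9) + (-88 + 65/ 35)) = -0.00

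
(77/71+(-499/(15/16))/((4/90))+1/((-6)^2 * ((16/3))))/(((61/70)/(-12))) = 5713469195/34648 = 164900.40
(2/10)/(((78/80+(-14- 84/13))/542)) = -56368/10133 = -5.56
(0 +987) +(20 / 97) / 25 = 987.01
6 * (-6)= -36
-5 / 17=-0.29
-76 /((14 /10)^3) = -9500 /343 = -27.70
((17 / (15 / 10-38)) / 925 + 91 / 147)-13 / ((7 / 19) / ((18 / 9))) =-99194939 / 1418025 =-69.95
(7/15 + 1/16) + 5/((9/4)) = 1981/720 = 2.75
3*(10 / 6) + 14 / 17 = 99 / 17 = 5.82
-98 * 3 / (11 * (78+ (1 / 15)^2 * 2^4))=-33075 / 96613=-0.34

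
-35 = -35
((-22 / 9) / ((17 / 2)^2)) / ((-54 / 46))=2024 / 70227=0.03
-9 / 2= -4.50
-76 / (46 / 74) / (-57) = 2.14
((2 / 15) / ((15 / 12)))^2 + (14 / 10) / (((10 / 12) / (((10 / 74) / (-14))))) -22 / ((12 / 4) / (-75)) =550.00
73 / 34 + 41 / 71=6577 / 2414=2.72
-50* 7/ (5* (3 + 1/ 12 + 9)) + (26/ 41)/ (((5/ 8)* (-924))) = -7957148/ 1373295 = -5.79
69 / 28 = 2.46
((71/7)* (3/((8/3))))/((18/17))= 1207/112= 10.78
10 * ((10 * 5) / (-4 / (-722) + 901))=180500 / 325263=0.55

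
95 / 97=0.98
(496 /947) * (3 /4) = 0.39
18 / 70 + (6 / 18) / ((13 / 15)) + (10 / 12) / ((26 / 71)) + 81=458189 / 5460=83.92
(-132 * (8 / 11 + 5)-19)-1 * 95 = -870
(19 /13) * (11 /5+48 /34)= 5833 /1105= 5.28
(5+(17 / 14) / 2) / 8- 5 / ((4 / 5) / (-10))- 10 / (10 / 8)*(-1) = 15949 / 224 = 71.20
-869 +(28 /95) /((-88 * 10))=-18162107 /20900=-869.00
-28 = -28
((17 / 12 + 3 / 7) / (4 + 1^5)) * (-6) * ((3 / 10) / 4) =-93 / 560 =-0.17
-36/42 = -6/7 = -0.86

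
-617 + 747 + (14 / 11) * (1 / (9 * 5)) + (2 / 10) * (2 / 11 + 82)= 14500 / 99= 146.46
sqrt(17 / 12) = sqrt(51) / 6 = 1.19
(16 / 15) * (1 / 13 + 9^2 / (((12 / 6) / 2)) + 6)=18112 / 195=92.88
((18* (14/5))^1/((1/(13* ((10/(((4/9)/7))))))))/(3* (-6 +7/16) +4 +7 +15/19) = -31370976/1489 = -21068.49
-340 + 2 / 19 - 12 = -351.89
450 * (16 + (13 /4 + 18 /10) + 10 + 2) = 29745 /2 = 14872.50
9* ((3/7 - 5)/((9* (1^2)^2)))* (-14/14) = 32/7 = 4.57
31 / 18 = 1.72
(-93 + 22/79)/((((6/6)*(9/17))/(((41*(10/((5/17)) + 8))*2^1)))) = -142954700/237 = -603184.39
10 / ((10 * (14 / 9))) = 9 / 14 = 0.64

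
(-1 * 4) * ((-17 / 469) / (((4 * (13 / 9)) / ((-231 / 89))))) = -5049 / 77519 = -0.07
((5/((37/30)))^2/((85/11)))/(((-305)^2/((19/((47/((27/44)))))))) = 23085/4070145151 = 0.00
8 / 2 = 4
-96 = -96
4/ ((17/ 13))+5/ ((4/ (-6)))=-4.44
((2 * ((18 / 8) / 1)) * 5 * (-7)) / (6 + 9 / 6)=-21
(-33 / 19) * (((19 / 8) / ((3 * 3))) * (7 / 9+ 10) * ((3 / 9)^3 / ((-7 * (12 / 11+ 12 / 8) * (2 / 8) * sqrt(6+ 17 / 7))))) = 11737 * sqrt(413) / 17161389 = 0.01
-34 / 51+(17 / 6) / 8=-5 / 16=-0.31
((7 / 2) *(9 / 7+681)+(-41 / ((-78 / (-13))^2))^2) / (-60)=-3096529 / 77760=-39.82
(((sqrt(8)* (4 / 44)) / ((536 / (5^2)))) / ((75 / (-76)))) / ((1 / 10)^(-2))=-19* sqrt(2) / 221100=-0.00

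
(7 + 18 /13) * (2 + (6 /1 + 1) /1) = 981 /13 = 75.46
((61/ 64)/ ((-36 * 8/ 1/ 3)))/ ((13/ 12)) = -0.01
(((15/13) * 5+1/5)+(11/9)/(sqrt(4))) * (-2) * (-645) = 331057/39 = 8488.64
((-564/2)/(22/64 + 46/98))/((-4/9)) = 331632/425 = 780.31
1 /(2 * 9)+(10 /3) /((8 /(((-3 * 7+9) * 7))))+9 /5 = -33.14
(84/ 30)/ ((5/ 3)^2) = 126/ 125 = 1.01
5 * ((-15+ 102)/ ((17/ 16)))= 6960/ 17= 409.41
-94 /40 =-2.35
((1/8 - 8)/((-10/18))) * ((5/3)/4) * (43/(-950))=-0.27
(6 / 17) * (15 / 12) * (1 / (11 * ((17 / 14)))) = 0.03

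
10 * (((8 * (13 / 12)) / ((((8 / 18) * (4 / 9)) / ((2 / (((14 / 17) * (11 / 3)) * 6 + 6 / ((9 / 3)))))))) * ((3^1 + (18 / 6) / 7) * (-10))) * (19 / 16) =-49725 / 28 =-1775.89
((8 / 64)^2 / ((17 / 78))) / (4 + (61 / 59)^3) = 2669927 / 190127456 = 0.01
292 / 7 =41.71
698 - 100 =598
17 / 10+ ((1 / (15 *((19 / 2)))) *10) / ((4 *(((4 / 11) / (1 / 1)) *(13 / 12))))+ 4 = 14189 / 2470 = 5.74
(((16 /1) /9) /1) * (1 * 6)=32 /3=10.67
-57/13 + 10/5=-31/13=-2.38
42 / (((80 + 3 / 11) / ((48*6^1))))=133056 / 883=150.69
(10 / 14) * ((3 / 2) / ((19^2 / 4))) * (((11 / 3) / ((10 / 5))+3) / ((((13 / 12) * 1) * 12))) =145 / 32851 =0.00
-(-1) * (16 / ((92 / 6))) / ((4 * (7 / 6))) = 36 / 161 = 0.22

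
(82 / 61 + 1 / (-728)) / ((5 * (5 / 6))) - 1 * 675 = -674.68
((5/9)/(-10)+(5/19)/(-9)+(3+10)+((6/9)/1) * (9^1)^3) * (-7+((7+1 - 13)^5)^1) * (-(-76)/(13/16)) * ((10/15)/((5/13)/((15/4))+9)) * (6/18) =-1266749696/355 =-3568309.00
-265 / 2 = -132.50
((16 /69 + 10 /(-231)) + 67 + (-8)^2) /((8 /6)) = 98.39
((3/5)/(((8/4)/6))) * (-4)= -36/5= -7.20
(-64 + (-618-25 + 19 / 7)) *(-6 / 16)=7395 / 28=264.11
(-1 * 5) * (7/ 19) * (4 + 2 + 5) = -385/ 19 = -20.26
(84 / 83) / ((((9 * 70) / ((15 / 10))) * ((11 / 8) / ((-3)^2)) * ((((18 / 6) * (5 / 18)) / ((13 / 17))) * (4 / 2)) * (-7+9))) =1404 / 388025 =0.00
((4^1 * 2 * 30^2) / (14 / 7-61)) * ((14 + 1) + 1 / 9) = -108800 / 59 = -1844.07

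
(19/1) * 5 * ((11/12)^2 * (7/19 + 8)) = 32065/48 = 668.02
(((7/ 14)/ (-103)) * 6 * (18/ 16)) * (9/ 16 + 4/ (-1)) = 1485/ 13184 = 0.11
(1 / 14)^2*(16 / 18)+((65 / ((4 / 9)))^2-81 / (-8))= 150992699 / 7056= 21399.19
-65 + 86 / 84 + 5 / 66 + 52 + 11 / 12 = -3383 / 308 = -10.98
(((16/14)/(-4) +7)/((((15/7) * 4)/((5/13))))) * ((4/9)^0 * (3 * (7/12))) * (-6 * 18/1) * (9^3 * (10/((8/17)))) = -183478365/208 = -882107.52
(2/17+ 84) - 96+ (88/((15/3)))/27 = -25774/2295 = -11.23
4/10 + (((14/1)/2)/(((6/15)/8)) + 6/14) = 4929/35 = 140.83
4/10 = 2/5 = 0.40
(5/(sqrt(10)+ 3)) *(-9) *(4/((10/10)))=540-180 *sqrt(10)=-29.21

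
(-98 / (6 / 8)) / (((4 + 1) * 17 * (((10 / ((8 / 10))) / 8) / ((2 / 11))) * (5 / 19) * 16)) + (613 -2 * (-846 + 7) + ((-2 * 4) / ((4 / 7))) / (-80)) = 6426626707 / 2805000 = 2291.13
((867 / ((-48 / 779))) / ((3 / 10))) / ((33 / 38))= -21387445 / 396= -54008.70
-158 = -158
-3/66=-1/22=-0.05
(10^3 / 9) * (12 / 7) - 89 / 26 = 102131 / 546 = 187.05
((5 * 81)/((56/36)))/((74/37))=3645/28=130.18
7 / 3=2.33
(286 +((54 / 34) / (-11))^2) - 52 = 234.02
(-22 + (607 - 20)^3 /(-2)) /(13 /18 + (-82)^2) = -1820358423 /121045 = -15038.69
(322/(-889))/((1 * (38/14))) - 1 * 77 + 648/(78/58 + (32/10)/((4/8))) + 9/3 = 9.54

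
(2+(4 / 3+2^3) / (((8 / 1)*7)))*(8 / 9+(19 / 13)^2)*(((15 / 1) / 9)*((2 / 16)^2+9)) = 98.48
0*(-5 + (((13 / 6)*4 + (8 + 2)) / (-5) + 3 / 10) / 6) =0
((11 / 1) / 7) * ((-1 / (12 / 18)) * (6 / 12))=-33 / 28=-1.18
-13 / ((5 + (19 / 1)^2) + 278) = -13 / 644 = -0.02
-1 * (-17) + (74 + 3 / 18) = 547 / 6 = 91.17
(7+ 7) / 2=7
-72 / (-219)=24 / 73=0.33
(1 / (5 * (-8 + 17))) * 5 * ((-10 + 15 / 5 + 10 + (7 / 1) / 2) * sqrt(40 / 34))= 13 * sqrt(85) / 153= 0.78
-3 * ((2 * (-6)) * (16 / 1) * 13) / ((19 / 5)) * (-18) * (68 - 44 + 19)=-1525187.37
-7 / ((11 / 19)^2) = -2527 / 121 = -20.88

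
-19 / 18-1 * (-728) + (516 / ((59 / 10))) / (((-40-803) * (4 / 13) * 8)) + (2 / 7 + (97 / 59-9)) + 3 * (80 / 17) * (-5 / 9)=50568613085 / 71024436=711.99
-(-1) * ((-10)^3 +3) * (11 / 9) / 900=-10967 / 8100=-1.35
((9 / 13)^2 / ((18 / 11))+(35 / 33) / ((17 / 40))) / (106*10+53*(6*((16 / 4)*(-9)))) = -528739 / 1969751784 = -0.00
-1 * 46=-46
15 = 15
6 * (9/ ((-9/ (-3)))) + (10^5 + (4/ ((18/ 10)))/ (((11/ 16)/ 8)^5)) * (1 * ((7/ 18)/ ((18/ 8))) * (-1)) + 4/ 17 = -198013082916190/ 1995905043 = -99209.67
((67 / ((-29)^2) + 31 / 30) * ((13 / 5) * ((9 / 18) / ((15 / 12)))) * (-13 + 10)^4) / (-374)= -0.25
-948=-948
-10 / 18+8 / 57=-71 / 171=-0.42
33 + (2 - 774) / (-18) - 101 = -25.11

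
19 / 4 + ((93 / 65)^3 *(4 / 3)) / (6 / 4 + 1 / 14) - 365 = -357.76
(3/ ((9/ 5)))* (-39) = -65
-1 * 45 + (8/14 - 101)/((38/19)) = -1333/14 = -95.21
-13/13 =-1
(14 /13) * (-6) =-84 /13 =-6.46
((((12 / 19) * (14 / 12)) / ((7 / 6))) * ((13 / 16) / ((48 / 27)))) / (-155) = -351 / 188480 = -0.00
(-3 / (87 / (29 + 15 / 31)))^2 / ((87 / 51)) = 14201732 / 23437829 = 0.61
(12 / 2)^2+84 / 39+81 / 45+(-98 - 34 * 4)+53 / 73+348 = 733956 / 4745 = 154.68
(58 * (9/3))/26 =87/13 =6.69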